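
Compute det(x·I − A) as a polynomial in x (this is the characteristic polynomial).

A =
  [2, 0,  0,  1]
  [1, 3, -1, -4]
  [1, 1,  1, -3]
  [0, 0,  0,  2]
x^4 - 8*x^3 + 24*x^2 - 32*x + 16

Expanding det(x·I − A) (e.g. by cofactor expansion or by noting that A is similar to its Jordan form J, which has the same characteristic polynomial as A) gives
  χ_A(x) = x^4 - 8*x^3 + 24*x^2 - 32*x + 16
which factors as (x - 2)^4. The eigenvalues (with algebraic multiplicities) are λ = 2 with multiplicity 4.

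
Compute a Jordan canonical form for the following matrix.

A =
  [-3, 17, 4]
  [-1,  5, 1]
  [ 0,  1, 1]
J_3(1)

The characteristic polynomial is
  det(x·I − A) = x^3 - 3*x^2 + 3*x - 1 = (x - 1)^3

Eigenvalues and multiplicities (the geometric multiplicity of λ is n − rank(A − λI), which equals the number of Jordan blocks for λ):
  λ = 1: algebraic multiplicity = 3, geometric multiplicity = 1

Determining the block sizes for each eigenvalue:
  λ = 1: one block (gm = 1), so the single block has size am = 3 → block sizes [3]

Assembling the blocks gives a Jordan form
J =
  [1, 1, 0]
  [0, 1, 1]
  [0, 0, 1]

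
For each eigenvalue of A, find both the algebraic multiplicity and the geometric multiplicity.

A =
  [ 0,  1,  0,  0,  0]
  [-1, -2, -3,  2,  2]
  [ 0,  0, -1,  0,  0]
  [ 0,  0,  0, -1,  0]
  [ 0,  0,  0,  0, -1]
λ = -1: alg = 5, geom = 3

Step 1 — factor the characteristic polynomial to read off the algebraic multiplicities:
  χ_A(x) = (x + 1)^5

Step 2 — compute geometric multiplicities via the rank-nullity identity g(λ) = n − rank(A − λI):
  rank(A − (-1)·I) = 2, so dim ker(A − (-1)·I) = n − 2 = 3

Summary:
  λ = -1: algebraic multiplicity = 5, geometric multiplicity = 3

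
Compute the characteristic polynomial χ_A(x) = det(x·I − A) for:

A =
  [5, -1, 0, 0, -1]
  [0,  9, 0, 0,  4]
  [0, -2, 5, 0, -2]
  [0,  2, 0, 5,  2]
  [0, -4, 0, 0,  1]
x^5 - 25*x^4 + 250*x^3 - 1250*x^2 + 3125*x - 3125

Expanding det(x·I − A) (e.g. by cofactor expansion or by noting that A is similar to its Jordan form J, which has the same characteristic polynomial as A) gives
  χ_A(x) = x^5 - 25*x^4 + 250*x^3 - 1250*x^2 + 3125*x - 3125
which factors as (x - 5)^5. The eigenvalues (with algebraic multiplicities) are λ = 5 with multiplicity 5.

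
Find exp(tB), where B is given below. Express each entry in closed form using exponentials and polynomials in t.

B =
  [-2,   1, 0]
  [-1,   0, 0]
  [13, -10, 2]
e^{tB} =
  [-t*exp(-t) + exp(-t), t*exp(-t), 0]
  [-t*exp(-t), t*exp(-t) + exp(-t), 0]
  [t*exp(-t) + 4*exp(2*t) - 4*exp(-t), -t*exp(-t) - 3*exp(2*t) + 3*exp(-t), exp(2*t)]

Strategy: write B = P · J · P⁻¹ where J is a Jordan canonical form, so e^{tB} = P · e^{tJ} · P⁻¹, and e^{tJ} can be computed block-by-block.

B has Jordan form
J =
  [-1,  1, 0]
  [ 0, -1, 0]
  [ 0,  0, 2]
(up to reordering of blocks).

Per-block formulas:
  For a 1×1 block at λ = 2: exp(t · [2]) = [e^(2t)].
  For a 2×2 Jordan block J_2(-1): exp(t · J_2(-1)) = e^(-1t)·(I + t·N), where N is the 2×2 nilpotent shift.

After assembling e^{tJ} and conjugating by P, we get:

e^{tB} =
  [-t*exp(-t) + exp(-t), t*exp(-t), 0]
  [-t*exp(-t), t*exp(-t) + exp(-t), 0]
  [t*exp(-t) + 4*exp(2*t) - 4*exp(-t), -t*exp(-t) - 3*exp(2*t) + 3*exp(-t), exp(2*t)]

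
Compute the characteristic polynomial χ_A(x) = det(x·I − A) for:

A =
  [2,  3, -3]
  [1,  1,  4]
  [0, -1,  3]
x^3 - 6*x^2 + 12*x - 8

Expanding det(x·I − A) (e.g. by cofactor expansion or by noting that A is similar to its Jordan form J, which has the same characteristic polynomial as A) gives
  χ_A(x) = x^3 - 6*x^2 + 12*x - 8
which factors as (x - 2)^3. The eigenvalues (with algebraic multiplicities) are λ = 2 with multiplicity 3.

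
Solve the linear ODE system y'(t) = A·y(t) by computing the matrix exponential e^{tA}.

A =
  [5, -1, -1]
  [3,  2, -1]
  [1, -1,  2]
e^{tA} =
  [2*t*exp(3*t) + exp(3*t), -t*exp(3*t), -t*exp(3*t)]
  [t^2*exp(3*t) + 3*t*exp(3*t), -t^2*exp(3*t)/2 - t*exp(3*t) + exp(3*t), -t^2*exp(3*t)/2 - t*exp(3*t)]
  [-t^2*exp(3*t) + t*exp(3*t), t^2*exp(3*t)/2 - t*exp(3*t), t^2*exp(3*t)/2 - t*exp(3*t) + exp(3*t)]

Strategy: write A = P · J · P⁻¹ where J is a Jordan canonical form, so e^{tA} = P · e^{tJ} · P⁻¹, and e^{tJ} can be computed block-by-block.

A has Jordan form
J =
  [3, 1, 0]
  [0, 3, 1]
  [0, 0, 3]
(up to reordering of blocks).

Per-block formulas:
  For a 3×3 Jordan block J_3(3): exp(t · J_3(3)) = e^(3t)·(I + t·N + (t^2/2)·N^2), where N is the 3×3 nilpotent shift.

After assembling e^{tJ} and conjugating by P, we get:

e^{tA} =
  [2*t*exp(3*t) + exp(3*t), -t*exp(3*t), -t*exp(3*t)]
  [t^2*exp(3*t) + 3*t*exp(3*t), -t^2*exp(3*t)/2 - t*exp(3*t) + exp(3*t), -t^2*exp(3*t)/2 - t*exp(3*t)]
  [-t^2*exp(3*t) + t*exp(3*t), t^2*exp(3*t)/2 - t*exp(3*t), t^2*exp(3*t)/2 - t*exp(3*t) + exp(3*t)]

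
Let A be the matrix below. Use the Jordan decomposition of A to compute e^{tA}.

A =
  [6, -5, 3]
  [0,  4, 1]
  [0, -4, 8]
e^{tA} =
  [exp(6*t), -t^2*exp(6*t) - 5*t*exp(6*t), t^2*exp(6*t)/2 + 3*t*exp(6*t)]
  [0, -2*t*exp(6*t) + exp(6*t), t*exp(6*t)]
  [0, -4*t*exp(6*t), 2*t*exp(6*t) + exp(6*t)]

Strategy: write A = P · J · P⁻¹ where J is a Jordan canonical form, so e^{tA} = P · e^{tJ} · P⁻¹, and e^{tJ} can be computed block-by-block.

A has Jordan form
J =
  [6, 1, 0]
  [0, 6, 1]
  [0, 0, 6]
(up to reordering of blocks).

Per-block formulas:
  For a 3×3 Jordan block J_3(6): exp(t · J_3(6)) = e^(6t)·(I + t·N + (t^2/2)·N^2), where N is the 3×3 nilpotent shift.

After assembling e^{tJ} and conjugating by P, we get:

e^{tA} =
  [exp(6*t), -t^2*exp(6*t) - 5*t*exp(6*t), t^2*exp(6*t)/2 + 3*t*exp(6*t)]
  [0, -2*t*exp(6*t) + exp(6*t), t*exp(6*t)]
  [0, -4*t*exp(6*t), 2*t*exp(6*t) + exp(6*t)]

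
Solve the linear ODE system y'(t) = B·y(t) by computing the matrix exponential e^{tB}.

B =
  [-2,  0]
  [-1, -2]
e^{tB} =
  [exp(-2*t), 0]
  [-t*exp(-2*t), exp(-2*t)]

Strategy: write B = P · J · P⁻¹ where J is a Jordan canonical form, so e^{tB} = P · e^{tJ} · P⁻¹, and e^{tJ} can be computed block-by-block.

B has Jordan form
J =
  [-2,  1]
  [ 0, -2]
(up to reordering of blocks).

Per-block formulas:
  For a 2×2 Jordan block J_2(-2): exp(t · J_2(-2)) = e^(-2t)·(I + t·N), where N is the 2×2 nilpotent shift.

After assembling e^{tJ} and conjugating by P, we get:

e^{tB} =
  [exp(-2*t), 0]
  [-t*exp(-2*t), exp(-2*t)]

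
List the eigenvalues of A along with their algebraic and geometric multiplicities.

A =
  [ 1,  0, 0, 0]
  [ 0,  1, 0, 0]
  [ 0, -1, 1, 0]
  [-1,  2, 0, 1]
λ = 1: alg = 4, geom = 2

Step 1 — factor the characteristic polynomial to read off the algebraic multiplicities:
  χ_A(x) = (x - 1)^4

Step 2 — compute geometric multiplicities via the rank-nullity identity g(λ) = n − rank(A − λI):
  rank(A − (1)·I) = 2, so dim ker(A − (1)·I) = n − 2 = 2

Summary:
  λ = 1: algebraic multiplicity = 4, geometric multiplicity = 2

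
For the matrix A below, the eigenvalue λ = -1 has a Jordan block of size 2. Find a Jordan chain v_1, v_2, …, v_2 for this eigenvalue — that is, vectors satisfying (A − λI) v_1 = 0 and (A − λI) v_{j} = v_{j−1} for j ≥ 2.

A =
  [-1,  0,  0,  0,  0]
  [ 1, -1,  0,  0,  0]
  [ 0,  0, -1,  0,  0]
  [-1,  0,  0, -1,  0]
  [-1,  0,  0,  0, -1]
A Jordan chain for λ = -1 of length 2:
v_1 = (0, 1, 0, -1, -1)ᵀ
v_2 = (1, 0, 0, 0, 0)ᵀ

Let N = A − (-1)·I. We want v_2 with N^2 v_2 = 0 but N^1 v_2 ≠ 0; then v_{j-1} := N · v_j for j = 2, …, 2.

Pick v_2 = (1, 0, 0, 0, 0)ᵀ.
Then v_1 = N · v_2 = (0, 1, 0, -1, -1)ᵀ.

Sanity check: (A − (-1)·I) v_1 = (0, 0, 0, 0, 0)ᵀ = 0. ✓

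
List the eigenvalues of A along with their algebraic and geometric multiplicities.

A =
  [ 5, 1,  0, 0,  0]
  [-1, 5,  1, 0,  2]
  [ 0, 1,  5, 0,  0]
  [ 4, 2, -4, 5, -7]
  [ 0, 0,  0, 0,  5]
λ = 5: alg = 5, geom = 2

Step 1 — factor the characteristic polynomial to read off the algebraic multiplicities:
  χ_A(x) = (x - 5)^5

Step 2 — compute geometric multiplicities via the rank-nullity identity g(λ) = n − rank(A − λI):
  rank(A − (5)·I) = 3, so dim ker(A − (5)·I) = n − 3 = 2

Summary:
  λ = 5: algebraic multiplicity = 5, geometric multiplicity = 2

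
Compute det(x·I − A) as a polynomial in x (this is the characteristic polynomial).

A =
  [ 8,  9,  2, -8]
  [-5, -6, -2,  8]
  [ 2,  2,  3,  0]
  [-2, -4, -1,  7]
x^4 - 12*x^3 + 54*x^2 - 108*x + 81

Expanding det(x·I − A) (e.g. by cofactor expansion or by noting that A is similar to its Jordan form J, which has the same characteristic polynomial as A) gives
  χ_A(x) = x^4 - 12*x^3 + 54*x^2 - 108*x + 81
which factors as (x - 3)^4. The eigenvalues (with algebraic multiplicities) are λ = 3 with multiplicity 4.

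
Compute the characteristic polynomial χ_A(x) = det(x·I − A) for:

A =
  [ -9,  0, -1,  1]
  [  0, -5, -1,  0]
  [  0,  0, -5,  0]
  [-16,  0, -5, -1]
x^4 + 20*x^3 + 150*x^2 + 500*x + 625

Expanding det(x·I − A) (e.g. by cofactor expansion or by noting that A is similar to its Jordan form J, which has the same characteristic polynomial as A) gives
  χ_A(x) = x^4 + 20*x^3 + 150*x^2 + 500*x + 625
which factors as (x + 5)^4. The eigenvalues (with algebraic multiplicities) are λ = -5 with multiplicity 4.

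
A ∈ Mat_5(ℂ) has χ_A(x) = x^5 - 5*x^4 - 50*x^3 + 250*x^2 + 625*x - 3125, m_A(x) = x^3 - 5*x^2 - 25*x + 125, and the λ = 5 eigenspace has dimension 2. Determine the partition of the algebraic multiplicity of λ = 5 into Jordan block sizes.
Block sizes for λ = 5: [2, 1]

Step 1 — from the characteristic polynomial, algebraic multiplicity of λ = 5 is 3. From dim ker(A − (5)·I) = 2, there are exactly 2 Jordan blocks for λ = 5.
Step 2 — from the minimal polynomial, the factor (x − 5)^2 tells us the largest block for λ = 5 has size 2.
Step 3 — with total size 3, 2 blocks, and largest block 2, the block sizes (in nonincreasing order) are [2, 1].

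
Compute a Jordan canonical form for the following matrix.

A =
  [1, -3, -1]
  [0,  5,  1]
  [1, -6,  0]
J_3(2)

The characteristic polynomial is
  det(x·I − A) = x^3 - 6*x^2 + 12*x - 8 = (x - 2)^3

Eigenvalues and multiplicities (the geometric multiplicity of λ is n − rank(A − λI), which equals the number of Jordan blocks for λ):
  λ = 2: algebraic multiplicity = 3, geometric multiplicity = 1

Determining the block sizes for each eigenvalue:
  λ = 2: one block (gm = 1), so the single block has size am = 3 → block sizes [3]

Assembling the blocks gives a Jordan form
J =
  [2, 1, 0]
  [0, 2, 1]
  [0, 0, 2]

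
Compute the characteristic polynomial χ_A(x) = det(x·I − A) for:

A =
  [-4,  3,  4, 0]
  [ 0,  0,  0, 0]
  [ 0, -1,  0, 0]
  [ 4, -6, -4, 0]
x^4 + 4*x^3

Expanding det(x·I − A) (e.g. by cofactor expansion or by noting that A is similar to its Jordan form J, which has the same characteristic polynomial as A) gives
  χ_A(x) = x^4 + 4*x^3
which factors as x^3*(x + 4). The eigenvalues (with algebraic multiplicities) are λ = -4 with multiplicity 1, λ = 0 with multiplicity 3.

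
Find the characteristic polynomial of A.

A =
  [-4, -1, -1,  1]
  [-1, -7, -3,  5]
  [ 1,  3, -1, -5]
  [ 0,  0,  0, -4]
x^4 + 16*x^3 + 96*x^2 + 256*x + 256

Expanding det(x·I − A) (e.g. by cofactor expansion or by noting that A is similar to its Jordan form J, which has the same characteristic polynomial as A) gives
  χ_A(x) = x^4 + 16*x^3 + 96*x^2 + 256*x + 256
which factors as (x + 4)^4. The eigenvalues (with algebraic multiplicities) are λ = -4 with multiplicity 4.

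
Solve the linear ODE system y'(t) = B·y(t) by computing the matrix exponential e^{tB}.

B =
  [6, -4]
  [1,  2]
e^{tB} =
  [2*t*exp(4*t) + exp(4*t), -4*t*exp(4*t)]
  [t*exp(4*t), -2*t*exp(4*t) + exp(4*t)]

Strategy: write B = P · J · P⁻¹ where J is a Jordan canonical form, so e^{tB} = P · e^{tJ} · P⁻¹, and e^{tJ} can be computed block-by-block.

B has Jordan form
J =
  [4, 1]
  [0, 4]
(up to reordering of blocks).

Per-block formulas:
  For a 2×2 Jordan block J_2(4): exp(t · J_2(4)) = e^(4t)·(I + t·N), where N is the 2×2 nilpotent shift.

After assembling e^{tJ} and conjugating by P, we get:

e^{tB} =
  [2*t*exp(4*t) + exp(4*t), -4*t*exp(4*t)]
  [t*exp(4*t), -2*t*exp(4*t) + exp(4*t)]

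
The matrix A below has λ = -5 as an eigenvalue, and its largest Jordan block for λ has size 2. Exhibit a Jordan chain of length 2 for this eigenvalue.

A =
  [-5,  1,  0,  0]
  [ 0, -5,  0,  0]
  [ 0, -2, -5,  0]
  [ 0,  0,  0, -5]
A Jordan chain for λ = -5 of length 2:
v_1 = (1, 0, -2, 0)ᵀ
v_2 = (0, 1, 0, 0)ᵀ

Let N = A − (-5)·I. We want v_2 with N^2 v_2 = 0 but N^1 v_2 ≠ 0; then v_{j-1} := N · v_j for j = 2, …, 2.

Pick v_2 = (0, 1, 0, 0)ᵀ.
Then v_1 = N · v_2 = (1, 0, -2, 0)ᵀ.

Sanity check: (A − (-5)·I) v_1 = (0, 0, 0, 0)ᵀ = 0. ✓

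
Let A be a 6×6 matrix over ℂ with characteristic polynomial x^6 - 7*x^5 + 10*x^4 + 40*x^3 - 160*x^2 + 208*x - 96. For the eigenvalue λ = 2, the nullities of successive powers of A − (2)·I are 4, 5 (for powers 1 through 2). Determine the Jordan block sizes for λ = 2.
Block sizes for λ = 2: [2, 1, 1, 1]

From the dimensions of kernels of powers, the number of Jordan blocks of size at least j is d_j − d_{j−1} where d_j = dim ker(N^j) (with d_0 = 0). Computing the differences gives [4, 1].
The number of blocks of size exactly k is (#blocks of size ≥ k) − (#blocks of size ≥ k + 1), so the partition is: 3 block(s) of size 1, 1 block(s) of size 2.
In nonincreasing order the block sizes are [2, 1, 1, 1].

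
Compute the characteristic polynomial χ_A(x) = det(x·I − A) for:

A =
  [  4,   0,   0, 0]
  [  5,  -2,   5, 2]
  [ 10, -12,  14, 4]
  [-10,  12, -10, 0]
x^4 - 16*x^3 + 96*x^2 - 256*x + 256

Expanding det(x·I − A) (e.g. by cofactor expansion or by noting that A is similar to its Jordan form J, which has the same characteristic polynomial as A) gives
  χ_A(x) = x^4 - 16*x^3 + 96*x^2 - 256*x + 256
which factors as (x - 4)^4. The eigenvalues (with algebraic multiplicities) are λ = 4 with multiplicity 4.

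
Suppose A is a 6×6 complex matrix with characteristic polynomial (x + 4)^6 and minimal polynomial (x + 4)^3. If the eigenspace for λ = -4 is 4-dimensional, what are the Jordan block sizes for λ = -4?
Block sizes for λ = -4: [3, 1, 1, 1]

Step 1 — from the characteristic polynomial, algebraic multiplicity of λ = -4 is 6. From dim ker(A − (-4)·I) = 4, there are exactly 4 Jordan blocks for λ = -4.
Step 2 — from the minimal polynomial, the factor (x + 4)^3 tells us the largest block for λ = -4 has size 3.
Step 3 — with total size 6, 4 blocks, and largest block 3, the block sizes (in nonincreasing order) are [3, 1, 1, 1].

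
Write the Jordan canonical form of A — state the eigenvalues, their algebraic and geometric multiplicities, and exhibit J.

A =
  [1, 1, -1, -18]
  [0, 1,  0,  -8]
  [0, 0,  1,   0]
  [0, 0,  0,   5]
J_2(1) ⊕ J_1(1) ⊕ J_1(5)

The characteristic polynomial is
  det(x·I − A) = x^4 - 8*x^3 + 18*x^2 - 16*x + 5 = (x - 5)*(x - 1)^3

Eigenvalues and multiplicities (the geometric multiplicity of λ is n − rank(A − λI), which equals the number of Jordan blocks for λ):
  λ = 1: algebraic multiplicity = 3, geometric multiplicity = 2
  λ = 5: algebraic multiplicity = 1, geometric multiplicity = 1

Determining the block sizes for each eigenvalue:
  λ = 1: 2 blocks summing to 3 forces exactly one block of size 2 and the rest size 1 → block sizes [2, 1]
  λ = 5: one block (gm = 1), so the single block has size am = 1 → block sizes [1]

Assembling the blocks gives a Jordan form
J =
  [1, 1, 0, 0]
  [0, 1, 0, 0]
  [0, 0, 1, 0]
  [0, 0, 0, 5]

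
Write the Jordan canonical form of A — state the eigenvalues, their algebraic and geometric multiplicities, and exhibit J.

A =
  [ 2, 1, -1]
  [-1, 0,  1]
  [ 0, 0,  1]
J_2(1) ⊕ J_1(1)

The characteristic polynomial is
  det(x·I − A) = x^3 - 3*x^2 + 3*x - 1 = (x - 1)^3

Eigenvalues and multiplicities (the geometric multiplicity of λ is n − rank(A − λI), which equals the number of Jordan blocks for λ):
  λ = 1: algebraic multiplicity = 3, geometric multiplicity = 2

Determining the block sizes for each eigenvalue:
  λ = 1: 2 blocks summing to 3 forces exactly one block of size 2 and the rest size 1 → block sizes [2, 1]

Assembling the blocks gives a Jordan form
J =
  [1, 1, 0]
  [0, 1, 0]
  [0, 0, 1]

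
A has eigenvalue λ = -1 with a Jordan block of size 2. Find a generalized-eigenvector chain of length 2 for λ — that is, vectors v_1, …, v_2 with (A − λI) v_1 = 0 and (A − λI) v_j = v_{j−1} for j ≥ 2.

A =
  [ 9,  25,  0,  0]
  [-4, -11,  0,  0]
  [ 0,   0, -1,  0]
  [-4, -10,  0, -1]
A Jordan chain for λ = -1 of length 2:
v_1 = (10, -4, 0, -4)ᵀ
v_2 = (1, 0, 0, 0)ᵀ

Let N = A − (-1)·I. We want v_2 with N^2 v_2 = 0 but N^1 v_2 ≠ 0; then v_{j-1} := N · v_j for j = 2, …, 2.

Pick v_2 = (1, 0, 0, 0)ᵀ.
Then v_1 = N · v_2 = (10, -4, 0, -4)ᵀ.

Sanity check: (A − (-1)·I) v_1 = (0, 0, 0, 0)ᵀ = 0. ✓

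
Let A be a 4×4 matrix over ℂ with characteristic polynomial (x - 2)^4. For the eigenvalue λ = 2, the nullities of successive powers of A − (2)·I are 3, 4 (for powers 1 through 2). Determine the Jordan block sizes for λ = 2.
Block sizes for λ = 2: [2, 1, 1]

From the dimensions of kernels of powers, the number of Jordan blocks of size at least j is d_j − d_{j−1} where d_j = dim ker(N^j) (with d_0 = 0). Computing the differences gives [3, 1].
The number of blocks of size exactly k is (#blocks of size ≥ k) − (#blocks of size ≥ k + 1), so the partition is: 2 block(s) of size 1, 1 block(s) of size 2.
In nonincreasing order the block sizes are [2, 1, 1].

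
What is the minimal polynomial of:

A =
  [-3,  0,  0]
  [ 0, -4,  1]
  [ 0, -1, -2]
x^2 + 6*x + 9

The characteristic polynomial is χ_A(x) = (x + 3)^3, so the eigenvalues are known. The minimal polynomial is
  m_A(x) = Π_λ (x − λ)^{k_λ}
where k_λ is the size of the *largest* Jordan block for λ (equivalently, the smallest k with (A − λI)^k v = 0 for every generalised eigenvector v of λ).

  λ = -3: largest Jordan block has size 2, contributing (x + 3)^2

So m_A(x) = (x + 3)^2 = x^2 + 6*x + 9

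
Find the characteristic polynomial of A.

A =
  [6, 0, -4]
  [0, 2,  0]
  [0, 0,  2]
x^3 - 10*x^2 + 28*x - 24

Expanding det(x·I − A) (e.g. by cofactor expansion or by noting that A is similar to its Jordan form J, which has the same characteristic polynomial as A) gives
  χ_A(x) = x^3 - 10*x^2 + 28*x - 24
which factors as (x - 6)*(x - 2)^2. The eigenvalues (with algebraic multiplicities) are λ = 2 with multiplicity 2, λ = 6 with multiplicity 1.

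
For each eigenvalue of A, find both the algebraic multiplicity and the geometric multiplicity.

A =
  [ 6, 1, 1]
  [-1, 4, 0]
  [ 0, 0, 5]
λ = 5: alg = 3, geom = 1

Step 1 — factor the characteristic polynomial to read off the algebraic multiplicities:
  χ_A(x) = (x - 5)^3

Step 2 — compute geometric multiplicities via the rank-nullity identity g(λ) = n − rank(A − λI):
  rank(A − (5)·I) = 2, so dim ker(A − (5)·I) = n − 2 = 1

Summary:
  λ = 5: algebraic multiplicity = 3, geometric multiplicity = 1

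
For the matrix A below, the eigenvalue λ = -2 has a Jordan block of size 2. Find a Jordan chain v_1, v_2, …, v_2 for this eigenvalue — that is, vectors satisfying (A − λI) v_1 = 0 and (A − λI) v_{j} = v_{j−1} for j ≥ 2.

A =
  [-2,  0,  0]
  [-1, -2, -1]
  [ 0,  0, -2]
A Jordan chain for λ = -2 of length 2:
v_1 = (0, -1, 0)ᵀ
v_2 = (1, 0, 0)ᵀ

Let N = A − (-2)·I. We want v_2 with N^2 v_2 = 0 but N^1 v_2 ≠ 0; then v_{j-1} := N · v_j for j = 2, …, 2.

Pick v_2 = (1, 0, 0)ᵀ.
Then v_1 = N · v_2 = (0, -1, 0)ᵀ.

Sanity check: (A − (-2)·I) v_1 = (0, 0, 0)ᵀ = 0. ✓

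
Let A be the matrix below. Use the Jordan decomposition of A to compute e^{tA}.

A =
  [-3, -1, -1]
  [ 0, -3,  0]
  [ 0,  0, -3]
e^{tA} =
  [exp(-3*t), -t*exp(-3*t), -t*exp(-3*t)]
  [0, exp(-3*t), 0]
  [0, 0, exp(-3*t)]

Strategy: write A = P · J · P⁻¹ where J is a Jordan canonical form, so e^{tA} = P · e^{tJ} · P⁻¹, and e^{tJ} can be computed block-by-block.

A has Jordan form
J =
  [-3,  1,  0]
  [ 0, -3,  0]
  [ 0,  0, -3]
(up to reordering of blocks).

Per-block formulas:
  For a 1×1 block at λ = -3: exp(t · [-3]) = [e^(-3t)].
  For a 2×2 Jordan block J_2(-3): exp(t · J_2(-3)) = e^(-3t)·(I + t·N), where N is the 2×2 nilpotent shift.

After assembling e^{tJ} and conjugating by P, we get:

e^{tA} =
  [exp(-3*t), -t*exp(-3*t), -t*exp(-3*t)]
  [0, exp(-3*t), 0]
  [0, 0, exp(-3*t)]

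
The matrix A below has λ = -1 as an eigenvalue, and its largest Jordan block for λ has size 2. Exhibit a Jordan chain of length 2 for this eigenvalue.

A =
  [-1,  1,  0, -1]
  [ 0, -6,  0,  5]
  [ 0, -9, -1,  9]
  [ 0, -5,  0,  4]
A Jordan chain for λ = -1 of length 2:
v_1 = (1, -5, -9, -5)ᵀ
v_2 = (0, 1, 0, 0)ᵀ

Let N = A − (-1)·I. We want v_2 with N^2 v_2 = 0 but N^1 v_2 ≠ 0; then v_{j-1} := N · v_j for j = 2, …, 2.

Pick v_2 = (0, 1, 0, 0)ᵀ.
Then v_1 = N · v_2 = (1, -5, -9, -5)ᵀ.

Sanity check: (A − (-1)·I) v_1 = (0, 0, 0, 0)ᵀ = 0. ✓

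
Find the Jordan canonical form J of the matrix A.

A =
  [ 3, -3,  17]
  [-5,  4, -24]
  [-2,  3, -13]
J_3(-2)

The characteristic polynomial is
  det(x·I − A) = x^3 + 6*x^2 + 12*x + 8 = (x + 2)^3

Eigenvalues and multiplicities (the geometric multiplicity of λ is n − rank(A − λI), which equals the number of Jordan blocks for λ):
  λ = -2: algebraic multiplicity = 3, geometric multiplicity = 1

Determining the block sizes for each eigenvalue:
  λ = -2: one block (gm = 1), so the single block has size am = 3 → block sizes [3]

Assembling the blocks gives a Jordan form
J =
  [-2,  1,  0]
  [ 0, -2,  1]
  [ 0,  0, -2]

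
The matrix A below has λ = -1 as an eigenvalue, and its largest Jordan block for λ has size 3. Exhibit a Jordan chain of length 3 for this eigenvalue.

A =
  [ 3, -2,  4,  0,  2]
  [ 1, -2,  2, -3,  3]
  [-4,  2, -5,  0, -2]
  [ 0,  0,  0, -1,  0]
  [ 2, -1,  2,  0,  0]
A Jordan chain for λ = -1 of length 3:
v_1 = (2, 1, -2, 0, 1)ᵀ
v_2 = (4, 1, -4, 0, 2)ᵀ
v_3 = (1, 0, 0, 0, 0)ᵀ

Let N = A − (-1)·I. We want v_3 with N^3 v_3 = 0 but N^2 v_3 ≠ 0; then v_{j-1} := N · v_j for j = 3, …, 2.

Pick v_3 = (1, 0, 0, 0, 0)ᵀ.
Then v_2 = N · v_3 = (4, 1, -4, 0, 2)ᵀ.
Then v_1 = N · v_2 = (2, 1, -2, 0, 1)ᵀ.

Sanity check: (A − (-1)·I) v_1 = (0, 0, 0, 0, 0)ᵀ = 0. ✓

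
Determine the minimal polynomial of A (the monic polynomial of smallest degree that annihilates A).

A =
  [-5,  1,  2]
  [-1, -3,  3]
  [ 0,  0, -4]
x^3 + 12*x^2 + 48*x + 64

The characteristic polynomial is χ_A(x) = (x + 4)^3, so the eigenvalues are known. The minimal polynomial is
  m_A(x) = Π_λ (x − λ)^{k_λ}
where k_λ is the size of the *largest* Jordan block for λ (equivalently, the smallest k with (A − λI)^k v = 0 for every generalised eigenvector v of λ).

  λ = -4: largest Jordan block has size 3, contributing (x + 4)^3

So m_A(x) = (x + 4)^3 = x^3 + 12*x^2 + 48*x + 64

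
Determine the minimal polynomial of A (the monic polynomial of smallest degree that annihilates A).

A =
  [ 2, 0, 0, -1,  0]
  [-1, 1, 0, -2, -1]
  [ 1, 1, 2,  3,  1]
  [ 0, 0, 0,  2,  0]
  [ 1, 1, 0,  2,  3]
x^3 - 6*x^2 + 12*x - 8

The characteristic polynomial is χ_A(x) = (x - 2)^5, so the eigenvalues are known. The minimal polynomial is
  m_A(x) = Π_λ (x − λ)^{k_λ}
where k_λ is the size of the *largest* Jordan block for λ (equivalently, the smallest k with (A − λI)^k v = 0 for every generalised eigenvector v of λ).

  λ = 2: largest Jordan block has size 3, contributing (x − 2)^3

So m_A(x) = (x - 2)^3 = x^3 - 6*x^2 + 12*x - 8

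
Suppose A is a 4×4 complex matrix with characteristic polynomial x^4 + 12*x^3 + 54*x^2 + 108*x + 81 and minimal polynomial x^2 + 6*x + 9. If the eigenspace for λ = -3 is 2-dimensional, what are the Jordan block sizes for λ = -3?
Block sizes for λ = -3: [2, 2]

Step 1 — from the characteristic polynomial, algebraic multiplicity of λ = -3 is 4. From dim ker(A − (-3)·I) = 2, there are exactly 2 Jordan blocks for λ = -3.
Step 2 — from the minimal polynomial, the factor (x + 3)^2 tells us the largest block for λ = -3 has size 2.
Step 3 — with total size 4, 2 blocks, and largest block 2, the block sizes (in nonincreasing order) are [2, 2].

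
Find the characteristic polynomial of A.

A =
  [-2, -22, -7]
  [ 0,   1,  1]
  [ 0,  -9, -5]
x^3 + 6*x^2 + 12*x + 8

Expanding det(x·I − A) (e.g. by cofactor expansion or by noting that A is similar to its Jordan form J, which has the same characteristic polynomial as A) gives
  χ_A(x) = x^3 + 6*x^2 + 12*x + 8
which factors as (x + 2)^3. The eigenvalues (with algebraic multiplicities) are λ = -2 with multiplicity 3.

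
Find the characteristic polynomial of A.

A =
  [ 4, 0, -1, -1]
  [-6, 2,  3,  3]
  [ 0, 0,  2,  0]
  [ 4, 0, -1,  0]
x^4 - 8*x^3 + 24*x^2 - 32*x + 16

Expanding det(x·I − A) (e.g. by cofactor expansion or by noting that A is similar to its Jordan form J, which has the same characteristic polynomial as A) gives
  χ_A(x) = x^4 - 8*x^3 + 24*x^2 - 32*x + 16
which factors as (x - 2)^4. The eigenvalues (with algebraic multiplicities) are λ = 2 with multiplicity 4.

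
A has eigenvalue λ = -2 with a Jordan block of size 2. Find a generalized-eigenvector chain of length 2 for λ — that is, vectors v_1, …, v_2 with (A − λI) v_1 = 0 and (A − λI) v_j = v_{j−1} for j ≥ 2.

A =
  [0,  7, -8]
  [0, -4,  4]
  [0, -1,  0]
A Jordan chain for λ = -2 of length 2:
v_1 = (-3, 2, 1)ᵀ
v_2 = (2, -1, 0)ᵀ

Let N = A − (-2)·I. We want v_2 with N^2 v_2 = 0 but N^1 v_2 ≠ 0; then v_{j-1} := N · v_j for j = 2, …, 2.

Pick v_2 = (2, -1, 0)ᵀ.
Then v_1 = N · v_2 = (-3, 2, 1)ᵀ.

Sanity check: (A − (-2)·I) v_1 = (0, 0, 0)ᵀ = 0. ✓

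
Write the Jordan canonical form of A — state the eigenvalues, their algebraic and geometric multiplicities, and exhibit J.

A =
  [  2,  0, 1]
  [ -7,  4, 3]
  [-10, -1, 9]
J_3(5)

The characteristic polynomial is
  det(x·I − A) = x^3 - 15*x^2 + 75*x - 125 = (x - 5)^3

Eigenvalues and multiplicities (the geometric multiplicity of λ is n − rank(A − λI), which equals the number of Jordan blocks for λ):
  λ = 5: algebraic multiplicity = 3, geometric multiplicity = 1

Determining the block sizes for each eigenvalue:
  λ = 5: one block (gm = 1), so the single block has size am = 3 → block sizes [3]

Assembling the blocks gives a Jordan form
J =
  [5, 1, 0]
  [0, 5, 1]
  [0, 0, 5]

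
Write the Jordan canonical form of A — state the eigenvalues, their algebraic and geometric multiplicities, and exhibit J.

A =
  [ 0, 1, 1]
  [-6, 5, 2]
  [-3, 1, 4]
J_2(3) ⊕ J_1(3)

The characteristic polynomial is
  det(x·I − A) = x^3 - 9*x^2 + 27*x - 27 = (x - 3)^3

Eigenvalues and multiplicities (the geometric multiplicity of λ is n − rank(A − λI), which equals the number of Jordan blocks for λ):
  λ = 3: algebraic multiplicity = 3, geometric multiplicity = 2

Determining the block sizes for each eigenvalue:
  λ = 3: 2 blocks summing to 3 forces exactly one block of size 2 and the rest size 1 → block sizes [2, 1]

Assembling the blocks gives a Jordan form
J =
  [3, 1, 0]
  [0, 3, 0]
  [0, 0, 3]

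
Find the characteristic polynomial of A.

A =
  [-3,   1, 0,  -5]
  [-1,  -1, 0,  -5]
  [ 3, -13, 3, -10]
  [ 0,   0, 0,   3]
x^4 - 2*x^3 - 11*x^2 + 12*x + 36

Expanding det(x·I − A) (e.g. by cofactor expansion or by noting that A is similar to its Jordan form J, which has the same characteristic polynomial as A) gives
  χ_A(x) = x^4 - 2*x^3 - 11*x^2 + 12*x + 36
which factors as (x - 3)^2*(x + 2)^2. The eigenvalues (with algebraic multiplicities) are λ = -2 with multiplicity 2, λ = 3 with multiplicity 2.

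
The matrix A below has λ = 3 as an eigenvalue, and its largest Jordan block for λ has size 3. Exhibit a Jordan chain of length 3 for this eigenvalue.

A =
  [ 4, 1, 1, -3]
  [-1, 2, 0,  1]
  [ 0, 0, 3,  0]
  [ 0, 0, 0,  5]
A Jordan chain for λ = 3 of length 3:
v_1 = (1, -1, 0, 0)ᵀ
v_2 = (1, 0, 0, 0)ᵀ
v_3 = (0, 0, 1, 0)ᵀ

Let N = A − (3)·I. We want v_3 with N^3 v_3 = 0 but N^2 v_3 ≠ 0; then v_{j-1} := N · v_j for j = 3, …, 2.

Pick v_3 = (0, 0, 1, 0)ᵀ.
Then v_2 = N · v_3 = (1, 0, 0, 0)ᵀ.
Then v_1 = N · v_2 = (1, -1, 0, 0)ᵀ.

Sanity check: (A − (3)·I) v_1 = (0, 0, 0, 0)ᵀ = 0. ✓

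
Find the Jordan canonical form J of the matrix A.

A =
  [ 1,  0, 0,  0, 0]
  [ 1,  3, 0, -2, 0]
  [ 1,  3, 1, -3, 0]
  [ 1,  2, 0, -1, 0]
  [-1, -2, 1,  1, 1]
J_3(1) ⊕ J_2(1)

The characteristic polynomial is
  det(x·I − A) = x^5 - 5*x^4 + 10*x^3 - 10*x^2 + 5*x - 1 = (x - 1)^5

Eigenvalues and multiplicities (the geometric multiplicity of λ is n − rank(A − λI), which equals the number of Jordan blocks for λ):
  λ = 1: algebraic multiplicity = 5, geometric multiplicity = 2

Determining the block sizes for each eigenvalue:
  λ = 1: with am = 5 and gm = 2, the partition is not yet determined (e.g. several partitions of 5 into 2 parts exist). Let N = A − (1)·I. Computing rank(N^1) = 3, rank(N^2) = 1, rank(N^3) = 0; the number of blocks of size ≥ j is rank(N^{j−1}) − rank(N^j), giving [2, 2, 1]. So we have 1 block(s) of size 3, 1 block(s) of size 2 → block sizes [3, 2]

Assembling the blocks gives a Jordan form
J =
  [1, 1, 0, 0, 0]
  [0, 1, 1, 0, 0]
  [0, 0, 1, 0, 0]
  [0, 0, 0, 1, 1]
  [0, 0, 0, 0, 1]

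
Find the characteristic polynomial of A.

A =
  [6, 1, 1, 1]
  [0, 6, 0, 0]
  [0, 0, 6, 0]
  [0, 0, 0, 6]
x^4 - 24*x^3 + 216*x^2 - 864*x + 1296

Expanding det(x·I − A) (e.g. by cofactor expansion or by noting that A is similar to its Jordan form J, which has the same characteristic polynomial as A) gives
  χ_A(x) = x^4 - 24*x^3 + 216*x^2 - 864*x + 1296
which factors as (x - 6)^4. The eigenvalues (with algebraic multiplicities) are λ = 6 with multiplicity 4.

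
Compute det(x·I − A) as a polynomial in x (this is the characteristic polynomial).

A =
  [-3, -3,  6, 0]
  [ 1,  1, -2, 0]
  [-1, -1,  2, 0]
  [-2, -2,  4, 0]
x^4

Expanding det(x·I − A) (e.g. by cofactor expansion or by noting that A is similar to its Jordan form J, which has the same characteristic polynomial as A) gives
  χ_A(x) = x^4
which factors as x^4. The eigenvalues (with algebraic multiplicities) are λ = 0 with multiplicity 4.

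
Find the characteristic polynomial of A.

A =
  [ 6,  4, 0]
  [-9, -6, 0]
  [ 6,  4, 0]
x^3

Expanding det(x·I − A) (e.g. by cofactor expansion or by noting that A is similar to its Jordan form J, which has the same characteristic polynomial as A) gives
  χ_A(x) = x^3
which factors as x^3. The eigenvalues (with algebraic multiplicities) are λ = 0 with multiplicity 3.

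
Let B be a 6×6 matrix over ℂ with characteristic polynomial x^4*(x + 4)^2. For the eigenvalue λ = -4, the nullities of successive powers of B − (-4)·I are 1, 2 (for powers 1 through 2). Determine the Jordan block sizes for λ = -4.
Block sizes for λ = -4: [2]

From the dimensions of kernels of powers, the number of Jordan blocks of size at least j is d_j − d_{j−1} where d_j = dim ker(N^j) (with d_0 = 0). Computing the differences gives [1, 1].
The number of blocks of size exactly k is (#blocks of size ≥ k) − (#blocks of size ≥ k + 1), so the partition is: 1 block(s) of size 2.
In nonincreasing order the block sizes are [2].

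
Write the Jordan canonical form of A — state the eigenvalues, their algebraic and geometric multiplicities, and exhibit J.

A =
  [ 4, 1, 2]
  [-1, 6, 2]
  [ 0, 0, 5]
J_2(5) ⊕ J_1(5)

The characteristic polynomial is
  det(x·I − A) = x^3 - 15*x^2 + 75*x - 125 = (x - 5)^3

Eigenvalues and multiplicities (the geometric multiplicity of λ is n − rank(A − λI), which equals the number of Jordan blocks for λ):
  λ = 5: algebraic multiplicity = 3, geometric multiplicity = 2

Determining the block sizes for each eigenvalue:
  λ = 5: 2 blocks summing to 3 forces exactly one block of size 2 and the rest size 1 → block sizes [2, 1]

Assembling the blocks gives a Jordan form
J =
  [5, 1, 0]
  [0, 5, 0]
  [0, 0, 5]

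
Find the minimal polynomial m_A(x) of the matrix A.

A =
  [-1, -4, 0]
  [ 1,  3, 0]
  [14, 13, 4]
x^3 - 6*x^2 + 9*x - 4

The characteristic polynomial is χ_A(x) = (x - 4)*(x - 1)^2, so the eigenvalues are known. The minimal polynomial is
  m_A(x) = Π_λ (x − λ)^{k_λ}
where k_λ is the size of the *largest* Jordan block for λ (equivalently, the smallest k with (A − λI)^k v = 0 for every generalised eigenvector v of λ).

  λ = 1: largest Jordan block has size 2, contributing (x − 1)^2
  λ = 4: largest Jordan block has size 1, contributing (x − 4)

So m_A(x) = (x - 4)*(x - 1)^2 = x^3 - 6*x^2 + 9*x - 4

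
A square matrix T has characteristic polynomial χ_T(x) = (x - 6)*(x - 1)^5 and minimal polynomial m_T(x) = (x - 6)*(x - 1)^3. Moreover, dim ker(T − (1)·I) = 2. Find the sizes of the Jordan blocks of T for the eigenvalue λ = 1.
Block sizes for λ = 1: [3, 2]

Step 1 — from the characteristic polynomial, algebraic multiplicity of λ = 1 is 5. From dim ker(T − (1)·I) = 2, there are exactly 2 Jordan blocks for λ = 1.
Step 2 — from the minimal polynomial, the factor (x − 1)^3 tells us the largest block for λ = 1 has size 3.
Step 3 — with total size 5, 2 blocks, and largest block 3, the block sizes (in nonincreasing order) are [3, 2].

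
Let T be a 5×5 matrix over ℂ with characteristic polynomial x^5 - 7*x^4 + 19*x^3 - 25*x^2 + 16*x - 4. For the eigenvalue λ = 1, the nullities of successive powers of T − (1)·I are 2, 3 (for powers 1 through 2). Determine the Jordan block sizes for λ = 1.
Block sizes for λ = 1: [2, 1]

From the dimensions of kernels of powers, the number of Jordan blocks of size at least j is d_j − d_{j−1} where d_j = dim ker(N^j) (with d_0 = 0). Computing the differences gives [2, 1].
The number of blocks of size exactly k is (#blocks of size ≥ k) − (#blocks of size ≥ k + 1), so the partition is: 1 block(s) of size 1, 1 block(s) of size 2.
In nonincreasing order the block sizes are [2, 1].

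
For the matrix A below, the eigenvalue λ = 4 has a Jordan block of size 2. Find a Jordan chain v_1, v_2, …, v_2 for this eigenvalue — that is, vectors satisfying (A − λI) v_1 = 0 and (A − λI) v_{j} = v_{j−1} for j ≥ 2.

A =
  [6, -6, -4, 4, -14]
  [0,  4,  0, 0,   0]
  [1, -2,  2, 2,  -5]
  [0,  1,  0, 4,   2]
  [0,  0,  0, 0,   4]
A Jordan chain for λ = 4 of length 2:
v_1 = (2, 0, 1, 0, 0)ᵀ
v_2 = (1, 0, 0, 0, 0)ᵀ

Let N = A − (4)·I. We want v_2 with N^2 v_2 = 0 but N^1 v_2 ≠ 0; then v_{j-1} := N · v_j for j = 2, …, 2.

Pick v_2 = (1, 0, 0, 0, 0)ᵀ.
Then v_1 = N · v_2 = (2, 0, 1, 0, 0)ᵀ.

Sanity check: (A − (4)·I) v_1 = (0, 0, 0, 0, 0)ᵀ = 0. ✓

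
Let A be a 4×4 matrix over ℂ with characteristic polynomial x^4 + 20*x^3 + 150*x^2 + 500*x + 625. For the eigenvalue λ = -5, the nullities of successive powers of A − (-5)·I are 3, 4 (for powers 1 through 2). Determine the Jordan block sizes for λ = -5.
Block sizes for λ = -5: [2, 1, 1]

From the dimensions of kernels of powers, the number of Jordan blocks of size at least j is d_j − d_{j−1} where d_j = dim ker(N^j) (with d_0 = 0). Computing the differences gives [3, 1].
The number of blocks of size exactly k is (#blocks of size ≥ k) − (#blocks of size ≥ k + 1), so the partition is: 2 block(s) of size 1, 1 block(s) of size 2.
In nonincreasing order the block sizes are [2, 1, 1].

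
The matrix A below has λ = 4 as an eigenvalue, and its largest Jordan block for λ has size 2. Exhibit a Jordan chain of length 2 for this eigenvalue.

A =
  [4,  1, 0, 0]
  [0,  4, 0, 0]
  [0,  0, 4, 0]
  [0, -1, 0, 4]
A Jordan chain for λ = 4 of length 2:
v_1 = (1, 0, 0, -1)ᵀ
v_2 = (0, 1, 0, 0)ᵀ

Let N = A − (4)·I. We want v_2 with N^2 v_2 = 0 but N^1 v_2 ≠ 0; then v_{j-1} := N · v_j for j = 2, …, 2.

Pick v_2 = (0, 1, 0, 0)ᵀ.
Then v_1 = N · v_2 = (1, 0, 0, -1)ᵀ.

Sanity check: (A − (4)·I) v_1 = (0, 0, 0, 0)ᵀ = 0. ✓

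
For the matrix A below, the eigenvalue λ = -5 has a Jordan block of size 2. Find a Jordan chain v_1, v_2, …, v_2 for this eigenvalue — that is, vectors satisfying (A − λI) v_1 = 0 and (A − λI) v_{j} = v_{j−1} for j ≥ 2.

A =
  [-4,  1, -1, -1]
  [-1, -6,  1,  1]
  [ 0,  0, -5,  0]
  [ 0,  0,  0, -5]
A Jordan chain for λ = -5 of length 2:
v_1 = (1, -1, 0, 0)ᵀ
v_2 = (1, 0, 0, 0)ᵀ

Let N = A − (-5)·I. We want v_2 with N^2 v_2 = 0 but N^1 v_2 ≠ 0; then v_{j-1} := N · v_j for j = 2, …, 2.

Pick v_2 = (1, 0, 0, 0)ᵀ.
Then v_1 = N · v_2 = (1, -1, 0, 0)ᵀ.

Sanity check: (A − (-5)·I) v_1 = (0, 0, 0, 0)ᵀ = 0. ✓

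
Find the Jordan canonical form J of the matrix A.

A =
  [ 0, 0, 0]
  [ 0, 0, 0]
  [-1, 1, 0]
J_2(0) ⊕ J_1(0)

The characteristic polynomial is
  det(x·I − A) = x^3

Eigenvalues and multiplicities (the geometric multiplicity of λ is n − rank(A − λI), which equals the number of Jordan blocks for λ):
  λ = 0: algebraic multiplicity = 3, geometric multiplicity = 2

Determining the block sizes for each eigenvalue:
  λ = 0: 2 blocks summing to 3 forces exactly one block of size 2 and the rest size 1 → block sizes [2, 1]

Assembling the blocks gives a Jordan form
J =
  [0, 1, 0]
  [0, 0, 0]
  [0, 0, 0]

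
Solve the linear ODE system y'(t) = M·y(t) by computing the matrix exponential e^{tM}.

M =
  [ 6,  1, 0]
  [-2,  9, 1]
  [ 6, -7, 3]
e^{tM} =
  [-t^2*exp(6*t) + exp(6*t), 3*t^2*exp(6*t)/2 + t*exp(6*t), t^2*exp(6*t)/2]
  [-2*t*exp(6*t), 3*t*exp(6*t) + exp(6*t), t*exp(6*t)]
  [-2*t^2*exp(6*t) + 6*t*exp(6*t), 3*t^2*exp(6*t) - 7*t*exp(6*t), t^2*exp(6*t) - 3*t*exp(6*t) + exp(6*t)]

Strategy: write M = P · J · P⁻¹ where J is a Jordan canonical form, so e^{tM} = P · e^{tJ} · P⁻¹, and e^{tJ} can be computed block-by-block.

M has Jordan form
J =
  [6, 1, 0]
  [0, 6, 1]
  [0, 0, 6]
(up to reordering of blocks).

Per-block formulas:
  For a 3×3 Jordan block J_3(6): exp(t · J_3(6)) = e^(6t)·(I + t·N + (t^2/2)·N^2), where N is the 3×3 nilpotent shift.

After assembling e^{tJ} and conjugating by P, we get:

e^{tM} =
  [-t^2*exp(6*t) + exp(6*t), 3*t^2*exp(6*t)/2 + t*exp(6*t), t^2*exp(6*t)/2]
  [-2*t*exp(6*t), 3*t*exp(6*t) + exp(6*t), t*exp(6*t)]
  [-2*t^2*exp(6*t) + 6*t*exp(6*t), 3*t^2*exp(6*t) - 7*t*exp(6*t), t^2*exp(6*t) - 3*t*exp(6*t) + exp(6*t)]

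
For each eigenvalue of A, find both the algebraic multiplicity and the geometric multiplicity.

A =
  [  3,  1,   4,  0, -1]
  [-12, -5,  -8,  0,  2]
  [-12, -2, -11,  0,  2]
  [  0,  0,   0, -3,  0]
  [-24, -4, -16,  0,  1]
λ = -3: alg = 5, geom = 4

Step 1 — factor the characteristic polynomial to read off the algebraic multiplicities:
  χ_A(x) = (x + 3)^5

Step 2 — compute geometric multiplicities via the rank-nullity identity g(λ) = n − rank(A − λI):
  rank(A − (-3)·I) = 1, so dim ker(A − (-3)·I) = n − 1 = 4

Summary:
  λ = -3: algebraic multiplicity = 5, geometric multiplicity = 4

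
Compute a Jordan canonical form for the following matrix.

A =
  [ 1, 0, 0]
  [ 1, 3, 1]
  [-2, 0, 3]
J_1(1) ⊕ J_2(3)

The characteristic polynomial is
  det(x·I − A) = x^3 - 7*x^2 + 15*x - 9 = (x - 3)^2*(x - 1)

Eigenvalues and multiplicities (the geometric multiplicity of λ is n − rank(A − λI), which equals the number of Jordan blocks for λ):
  λ = 1: algebraic multiplicity = 1, geometric multiplicity = 1
  λ = 3: algebraic multiplicity = 2, geometric multiplicity = 1

Determining the block sizes for each eigenvalue:
  λ = 1: one block (gm = 1), so the single block has size am = 1 → block sizes [1]
  λ = 3: one block (gm = 1), so the single block has size am = 2 → block sizes [2]

Assembling the blocks gives a Jordan form
J =
  [1, 0, 0]
  [0, 3, 1]
  [0, 0, 3]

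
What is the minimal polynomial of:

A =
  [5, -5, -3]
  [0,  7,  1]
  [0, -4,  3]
x^3 - 15*x^2 + 75*x - 125

The characteristic polynomial is χ_A(x) = (x - 5)^3, so the eigenvalues are known. The minimal polynomial is
  m_A(x) = Π_λ (x − λ)^{k_λ}
where k_λ is the size of the *largest* Jordan block for λ (equivalently, the smallest k with (A − λI)^k v = 0 for every generalised eigenvector v of λ).

  λ = 5: largest Jordan block has size 3, contributing (x − 5)^3

So m_A(x) = (x - 5)^3 = x^3 - 15*x^2 + 75*x - 125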